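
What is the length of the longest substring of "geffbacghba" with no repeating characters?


Input: "geffbacghba"
Sliding window (track last position of each char):
  Position 0 ('g'): window [0,0] length 1 -- new best
  Position 1 ('e'): window [0,1] length 2 -- new best
  Position 2 ('f'): window [0,2] length 3 -- new best
  Position 3 ('f'): repeat (last at 2), move window start to 3
  Position 3 ('f'): window [3,3] length 1
  Position 4 ('b'): window [3,4] length 2
  Position 5 ('a'): window [3,5] length 3
  Position 6 ('c'): window [3,6] length 4 -- new best
  Position 7 ('g'): window [3,7] length 5 -- new best
  Position 8 ('h'): window [3,8] length 6 -- new best
  Position 9 ('b'): repeat (last at 4), move window start to 5
  Position 9 ('b'): window [5,9] length 5
  Position 10 ('a'): repeat (last at 5), move window start to 6
  Position 10 ('a'): window [6,10] length 5
Longest substring with no repeats: "fbacgh" with length 6

6


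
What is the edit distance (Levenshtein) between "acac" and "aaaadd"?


Computing edit distance: "acac" -> "aaaadd"
DP table:
           a    a    a    a    d    d
      0    1    2    3    4    5    6
  a   1    0    1    2    3    4    5
  c   2    1    1    2    3    4    5
  a   3    2    1    1    2    3    4
  c   4    3    2    2    2    3    4
Edit distance = dp[4][6] = 4

4


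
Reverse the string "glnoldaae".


Input: glnoldaae
Reading characters right to left:
  Position 8: 'e'
  Position 7: 'a'
  Position 6: 'a'
  Position 5: 'd'
  Position 4: 'l'
  Position 3: 'o'
  Position 2: 'n'
  Position 1: 'l'
  Position 0: 'g'
Reversed: eaadlonlg

eaadlonlg


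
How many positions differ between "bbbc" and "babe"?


Comparing "bbbc" and "babe" position by position:
  Position 0: 'b' vs 'b' => same
  Position 1: 'b' vs 'a' => DIFFER
  Position 2: 'b' vs 'b' => same
  Position 3: 'c' vs 'e' => DIFFER
Positions that differ: 2

2


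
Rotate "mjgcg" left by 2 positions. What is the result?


Input: "mjgcg", rotate left by 2
First 2 characters: "mj"
Remaining characters: "gcg"
Concatenate remaining + first: "gcg" + "mj" = "gcgmj"

gcgmj


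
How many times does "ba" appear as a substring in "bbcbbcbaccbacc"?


Searching for "ba" in "bbcbbcbaccbacc"
Scanning each position:
  Position 0: "bb" => no
  Position 1: "bc" => no
  Position 2: "cb" => no
  Position 3: "bb" => no
  Position 4: "bc" => no
  Position 5: "cb" => no
  Position 6: "ba" => MATCH
  Position 7: "ac" => no
  Position 8: "cc" => no
  Position 9: "cb" => no
  Position 10: "ba" => MATCH
  Position 11: "ac" => no
  Position 12: "cc" => no
Total occurrences: 2

2


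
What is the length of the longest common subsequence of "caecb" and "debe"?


LCS of "caecb" and "debe"
DP table:
           d    e    b    e
      0    0    0    0    0
  c   0    0    0    0    0
  a   0    0    0    0    0
  e   0    0    1    1    1
  c   0    0    1    1    1
  b   0    0    1    2    2
LCS length = dp[5][4] = 2

2


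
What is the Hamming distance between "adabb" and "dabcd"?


Comparing "adabb" and "dabcd" position by position:
  Position 0: 'a' vs 'd' => differ
  Position 1: 'd' vs 'a' => differ
  Position 2: 'a' vs 'b' => differ
  Position 3: 'b' vs 'c' => differ
  Position 4: 'b' vs 'd' => differ
Total differences (Hamming distance): 5

5


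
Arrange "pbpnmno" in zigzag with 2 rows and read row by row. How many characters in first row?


Zigzag "pbpnmno" into 2 rows:
Placing characters:
  'p' => row 0
  'b' => row 1
  'p' => row 0
  'n' => row 1
  'm' => row 0
  'n' => row 1
  'o' => row 0
Rows:
  Row 0: "ppmo"
  Row 1: "bnn"
First row length: 4

4


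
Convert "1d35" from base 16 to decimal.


Input: "1d35" in base 16
Positional expansion:
  Digit '1' (value 1) x 16^3 = 4096
  Digit 'd' (value 13) x 16^2 = 3328
  Digit '3' (value 3) x 16^1 = 48
  Digit '5' (value 5) x 16^0 = 5
Sum = 7477

7477


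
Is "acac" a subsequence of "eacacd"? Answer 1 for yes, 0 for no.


Check if "acac" is a subsequence of "eacacd"
Greedy scan:
  Position 0 ('e'): no match needed
  Position 1 ('a'): matches sub[0] = 'a'
  Position 2 ('c'): matches sub[1] = 'c'
  Position 3 ('a'): matches sub[2] = 'a'
  Position 4 ('c'): matches sub[3] = 'c'
  Position 5 ('d'): no match needed
All 4 characters matched => is a subsequence

1


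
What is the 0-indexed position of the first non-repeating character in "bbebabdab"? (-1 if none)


Input: bbebabdab
Character frequencies:
  'a': 2
  'b': 5
  'd': 1
  'e': 1
Scanning left to right for freq == 1:
  Position 0 ('b'): freq=5, skip
  Position 1 ('b'): freq=5, skip
  Position 2 ('e'): unique! => answer = 2

2


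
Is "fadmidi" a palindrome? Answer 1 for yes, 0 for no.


Input: fadmidi
Reversed: idimdaf
  Compare pos 0 ('f') with pos 6 ('i'): MISMATCH
  Compare pos 1 ('a') with pos 5 ('d'): MISMATCH
  Compare pos 2 ('d') with pos 4 ('i'): MISMATCH
Result: not a palindrome

0


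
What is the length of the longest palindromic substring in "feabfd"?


Input: "feabfd"
Checking substrings for palindromes:
  No multi-char palindromic substrings found
Longest palindromic substring: "f" with length 1

1


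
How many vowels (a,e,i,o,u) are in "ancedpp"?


Input: ancedpp
Checking each character:
  'a' at position 0: vowel (running total: 1)
  'n' at position 1: consonant
  'c' at position 2: consonant
  'e' at position 3: vowel (running total: 2)
  'd' at position 4: consonant
  'p' at position 5: consonant
  'p' at position 6: consonant
Total vowels: 2

2


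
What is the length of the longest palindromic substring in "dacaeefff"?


Input: "dacaeefff"
Checking substrings for palindromes:
  [1:4] "aca" (len 3) => palindrome
  [6:9] "fff" (len 3) => palindrome
  [4:6] "ee" (len 2) => palindrome
  [6:8] "ff" (len 2) => palindrome
  [7:9] "ff" (len 2) => palindrome
Longest palindromic substring: "aca" with length 3

3


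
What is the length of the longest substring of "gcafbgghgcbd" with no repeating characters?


Input: "gcafbgghgcbd"
Sliding window (track last position of each char):
  Position 0 ('g'): window [0,0] length 1 -- new best
  Position 1 ('c'): window [0,1] length 2 -- new best
  Position 2 ('a'): window [0,2] length 3 -- new best
  Position 3 ('f'): window [0,3] length 4 -- new best
  Position 4 ('b'): window [0,4] length 5 -- new best
  Position 5 ('g'): repeat (last at 0), move window start to 1
  Position 5 ('g'): window [1,5] length 5
  Position 6 ('g'): repeat (last at 5), move window start to 6
  Position 6 ('g'): window [6,6] length 1
  Position 7 ('h'): window [6,7] length 2
  Position 8 ('g'): repeat (last at 6), move window start to 7
  Position 8 ('g'): window [7,8] length 2
  Position 9 ('c'): window [7,9] length 3
  Position 10 ('b'): window [7,10] length 4
  Position 11 ('d'): window [7,11] length 5
Longest substring with no repeats: "gcafb" with length 5

5


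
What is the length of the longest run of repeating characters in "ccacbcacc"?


Input: "ccacbcacc"
Scanning for longest run:
  Position 1 ('c'): continues run of 'c', length=2
  Position 2 ('a'): new char, reset run to 1
  Position 3 ('c'): new char, reset run to 1
  Position 4 ('b'): new char, reset run to 1
  Position 5 ('c'): new char, reset run to 1
  Position 6 ('a'): new char, reset run to 1
  Position 7 ('c'): new char, reset run to 1
  Position 8 ('c'): continues run of 'c', length=2
Longest run: 'c' with length 2

2


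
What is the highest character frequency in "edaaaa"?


Input: edaaaa
Character counts:
  'a': 4
  'd': 1
  'e': 1
Maximum frequency: 4

4


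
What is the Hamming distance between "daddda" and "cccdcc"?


Comparing "daddda" and "cccdcc" position by position:
  Position 0: 'd' vs 'c' => differ
  Position 1: 'a' vs 'c' => differ
  Position 2: 'd' vs 'c' => differ
  Position 3: 'd' vs 'd' => same
  Position 4: 'd' vs 'c' => differ
  Position 5: 'a' vs 'c' => differ
Total differences (Hamming distance): 5

5


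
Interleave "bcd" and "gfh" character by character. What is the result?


Interleaving "bcd" and "gfh":
  Position 0: 'b' from first, 'g' from second => "bg"
  Position 1: 'c' from first, 'f' from second => "cf"
  Position 2: 'd' from first, 'h' from second => "dh"
Result: bgcfdh

bgcfdh


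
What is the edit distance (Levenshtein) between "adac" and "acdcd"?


Computing edit distance: "adac" -> "acdcd"
DP table:
           a    c    d    c    d
      0    1    2    3    4    5
  a   1    0    1    2    3    4
  d   2    1    1    1    2    3
  a   3    2    2    2    2    3
  c   4    3    2    3    2    3
Edit distance = dp[4][5] = 3

3


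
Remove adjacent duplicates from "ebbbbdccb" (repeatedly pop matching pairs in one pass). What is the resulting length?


Input: ebbbbdccb
Stack-based adjacent duplicate removal:
  Read 'e': push. Stack: e
  Read 'b': push. Stack: eb
  Read 'b': matches stack top 'b' => pop. Stack: e
  Read 'b': push. Stack: eb
  Read 'b': matches stack top 'b' => pop. Stack: e
  Read 'd': push. Stack: ed
  Read 'c': push. Stack: edc
  Read 'c': matches stack top 'c' => pop. Stack: ed
  Read 'b': push. Stack: edb
Final stack: "edb" (length 3)

3


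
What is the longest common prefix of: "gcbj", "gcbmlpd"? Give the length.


Words: gcbj, gcbmlpd
  Position 0: all 'g' => match
  Position 1: all 'c' => match
  Position 2: all 'b' => match
  Position 3: ('j', 'm') => mismatch, stop
LCP = "gcb" (length 3)

3


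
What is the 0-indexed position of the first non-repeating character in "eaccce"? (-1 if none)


Input: eaccce
Character frequencies:
  'a': 1
  'c': 3
  'e': 2
Scanning left to right for freq == 1:
  Position 0 ('e'): freq=2, skip
  Position 1 ('a'): unique! => answer = 1

1


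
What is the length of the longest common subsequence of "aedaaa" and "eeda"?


LCS of "aedaaa" and "eeda"
DP table:
           e    e    d    a
      0    0    0    0    0
  a   0    0    0    0    1
  e   0    1    1    1    1
  d   0    1    1    2    2
  a   0    1    1    2    3
  a   0    1    1    2    3
  a   0    1    1    2    3
LCS length = dp[6][4] = 3

3


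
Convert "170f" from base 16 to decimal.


Input: "170f" in base 16
Positional expansion:
  Digit '1' (value 1) x 16^3 = 4096
  Digit '7' (value 7) x 16^2 = 1792
  Digit '0' (value 0) x 16^1 = 0
  Digit 'f' (value 15) x 16^0 = 15
Sum = 5903

5903


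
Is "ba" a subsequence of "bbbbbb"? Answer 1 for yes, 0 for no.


Check if "ba" is a subsequence of "bbbbbb"
Greedy scan:
  Position 0 ('b'): matches sub[0] = 'b'
  Position 1 ('b'): no match needed
  Position 2 ('b'): no match needed
  Position 3 ('b'): no match needed
  Position 4 ('b'): no match needed
  Position 5 ('b'): no match needed
Only matched 1/2 characters => not a subsequence

0


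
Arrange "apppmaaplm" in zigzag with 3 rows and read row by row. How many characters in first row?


Zigzag "apppmaaplm" into 3 rows:
Placing characters:
  'a' => row 0
  'p' => row 1
  'p' => row 2
  'p' => row 1
  'm' => row 0
  'a' => row 1
  'a' => row 2
  'p' => row 1
  'l' => row 0
  'm' => row 1
Rows:
  Row 0: "aml"
  Row 1: "ppapm"
  Row 2: "pa"
First row length: 3

3


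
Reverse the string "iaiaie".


Input: iaiaie
Reading characters right to left:
  Position 5: 'e'
  Position 4: 'i'
  Position 3: 'a'
  Position 2: 'i'
  Position 1: 'a'
  Position 0: 'i'
Reversed: eiaiai

eiaiai


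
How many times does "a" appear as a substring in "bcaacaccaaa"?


Searching for "a" in "bcaacaccaaa"
Scanning each position:
  Position 0: "b" => no
  Position 1: "c" => no
  Position 2: "a" => MATCH
  Position 3: "a" => MATCH
  Position 4: "c" => no
  Position 5: "a" => MATCH
  Position 6: "c" => no
  Position 7: "c" => no
  Position 8: "a" => MATCH
  Position 9: "a" => MATCH
  Position 10: "a" => MATCH
Total occurrences: 6

6


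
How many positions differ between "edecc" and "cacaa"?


Comparing "edecc" and "cacaa" position by position:
  Position 0: 'e' vs 'c' => DIFFER
  Position 1: 'd' vs 'a' => DIFFER
  Position 2: 'e' vs 'c' => DIFFER
  Position 3: 'c' vs 'a' => DIFFER
  Position 4: 'c' vs 'a' => DIFFER
Positions that differ: 5

5


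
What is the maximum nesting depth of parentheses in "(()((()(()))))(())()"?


Input: "(()((()(()))))(())()"
Tracking depth:
  Position 0 '(': depth becomes 1
  Position 1 '(': depth becomes 2
  Position 2 ')': depth becomes 1
  Position 3 '(': depth becomes 2
  Position 4 '(': depth becomes 3
  Position 5 '(': depth becomes 4
  Position 6 ')': depth becomes 3
  Position 7 '(': depth becomes 4
  Position 8 '(': depth becomes 5
  Position 9 ')': depth becomes 4
  Position 10 ')': depth becomes 3
  Position 11 ')': depth becomes 2
  Position 12 ')': depth becomes 1
  Position 13 ')': depth becomes 0
  Position 14 '(': depth becomes 1
  Position 15 '(': depth becomes 2
  Position 16 ')': depth becomes 1
  Position 17 ')': depth becomes 0
  Position 18 '(': depth becomes 1
  Position 19 ')': depth becomes 0
Maximum depth reached: 5

5


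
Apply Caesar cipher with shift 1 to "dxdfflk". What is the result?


Caesar cipher: shift "dxdfflk" by 1
  'd' (pos 3) + 1 = pos 4 = 'e'
  'x' (pos 23) + 1 = pos 24 = 'y'
  'd' (pos 3) + 1 = pos 4 = 'e'
  'f' (pos 5) + 1 = pos 6 = 'g'
  'f' (pos 5) + 1 = pos 6 = 'g'
  'l' (pos 11) + 1 = pos 12 = 'm'
  'k' (pos 10) + 1 = pos 11 = 'l'
Result: eyeggml

eyeggml


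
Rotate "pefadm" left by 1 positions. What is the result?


Input: "pefadm", rotate left by 1
First 1 characters: "p"
Remaining characters: "efadm"
Concatenate remaining + first: "efadm" + "p" = "efadmp"

efadmp


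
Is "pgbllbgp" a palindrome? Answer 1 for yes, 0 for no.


Input: pgbllbgp
Reversed: pgbllbgp
  Compare pos 0 ('p') with pos 7 ('p'): match
  Compare pos 1 ('g') with pos 6 ('g'): match
  Compare pos 2 ('b') with pos 5 ('b'): match
  Compare pos 3 ('l') with pos 4 ('l'): match
Result: palindrome

1


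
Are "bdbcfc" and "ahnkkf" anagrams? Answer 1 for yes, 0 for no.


Strings: "bdbcfc", "ahnkkf"
Sorted first:  bbccdf
Sorted second: afhkkn
Differ at position 0: 'b' vs 'a' => not anagrams

0


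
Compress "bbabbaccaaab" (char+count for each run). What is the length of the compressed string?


Input: bbabbaccaaab
Runs:
  'b' x 2 => "b2"
  'a' x 1 => "a1"
  'b' x 2 => "b2"
  'a' x 1 => "a1"
  'c' x 2 => "c2"
  'a' x 3 => "a3"
  'b' x 1 => "b1"
Compressed: "b2a1b2a1c2a3b1"
Compressed length: 14

14


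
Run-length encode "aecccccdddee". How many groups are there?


Input: aecccccdddee
Scanning for consecutive runs:
  Group 1: 'a' x 1 (positions 0-0)
  Group 2: 'e' x 1 (positions 1-1)
  Group 3: 'c' x 5 (positions 2-6)
  Group 4: 'd' x 3 (positions 7-9)
  Group 5: 'e' x 2 (positions 10-11)
Total groups: 5

5


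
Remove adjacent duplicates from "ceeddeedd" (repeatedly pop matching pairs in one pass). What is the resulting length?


Input: ceeddeedd
Stack-based adjacent duplicate removal:
  Read 'c': push. Stack: c
  Read 'e': push. Stack: ce
  Read 'e': matches stack top 'e' => pop. Stack: c
  Read 'd': push. Stack: cd
  Read 'd': matches stack top 'd' => pop. Stack: c
  Read 'e': push. Stack: ce
  Read 'e': matches stack top 'e' => pop. Stack: c
  Read 'd': push. Stack: cd
  Read 'd': matches stack top 'd' => pop. Stack: c
Final stack: "c" (length 1)

1


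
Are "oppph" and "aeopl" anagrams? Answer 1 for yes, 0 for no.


Strings: "oppph", "aeopl"
Sorted first:  hoppp
Sorted second: aelop
Differ at position 0: 'h' vs 'a' => not anagrams

0


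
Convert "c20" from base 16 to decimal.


Input: "c20" in base 16
Positional expansion:
  Digit 'c' (value 12) x 16^2 = 3072
  Digit '2' (value 2) x 16^1 = 32
  Digit '0' (value 0) x 16^0 = 0
Sum = 3104

3104


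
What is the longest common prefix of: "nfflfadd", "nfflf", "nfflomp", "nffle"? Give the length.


Words: nfflfadd, nfflf, nfflomp, nffle
  Position 0: all 'n' => match
  Position 1: all 'f' => match
  Position 2: all 'f' => match
  Position 3: all 'l' => match
  Position 4: ('f', 'f', 'o', 'e') => mismatch, stop
LCP = "nffl" (length 4)

4


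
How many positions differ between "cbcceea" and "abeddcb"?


Comparing "cbcceea" and "abeddcb" position by position:
  Position 0: 'c' vs 'a' => DIFFER
  Position 1: 'b' vs 'b' => same
  Position 2: 'c' vs 'e' => DIFFER
  Position 3: 'c' vs 'd' => DIFFER
  Position 4: 'e' vs 'd' => DIFFER
  Position 5: 'e' vs 'c' => DIFFER
  Position 6: 'a' vs 'b' => DIFFER
Positions that differ: 6

6


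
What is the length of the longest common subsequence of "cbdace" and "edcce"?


LCS of "cbdace" and "edcce"
DP table:
           e    d    c    c    e
      0    0    0    0    0    0
  c   0    0    0    1    1    1
  b   0    0    0    1    1    1
  d   0    0    1    1    1    1
  a   0    0    1    1    1    1
  c   0    0    1    2    2    2
  e   0    1    1    2    2    3
LCS length = dp[6][5] = 3

3


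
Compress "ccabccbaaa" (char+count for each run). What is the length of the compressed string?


Input: ccabccbaaa
Runs:
  'c' x 2 => "c2"
  'a' x 1 => "a1"
  'b' x 1 => "b1"
  'c' x 2 => "c2"
  'b' x 1 => "b1"
  'a' x 3 => "a3"
Compressed: "c2a1b1c2b1a3"
Compressed length: 12

12


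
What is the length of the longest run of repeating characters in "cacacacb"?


Input: "cacacacb"
Scanning for longest run:
  Position 1 ('a'): new char, reset run to 1
  Position 2 ('c'): new char, reset run to 1
  Position 3 ('a'): new char, reset run to 1
  Position 4 ('c'): new char, reset run to 1
  Position 5 ('a'): new char, reset run to 1
  Position 6 ('c'): new char, reset run to 1
  Position 7 ('b'): new char, reset run to 1
Longest run: 'c' with length 1

1


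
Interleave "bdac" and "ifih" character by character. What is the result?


Interleaving "bdac" and "ifih":
  Position 0: 'b' from first, 'i' from second => "bi"
  Position 1: 'd' from first, 'f' from second => "df"
  Position 2: 'a' from first, 'i' from second => "ai"
  Position 3: 'c' from first, 'h' from second => "ch"
Result: bidfaich

bidfaich


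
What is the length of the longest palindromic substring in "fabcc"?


Input: "fabcc"
Checking substrings for palindromes:
  [3:5] "cc" (len 2) => palindrome
Longest palindromic substring: "cc" with length 2

2


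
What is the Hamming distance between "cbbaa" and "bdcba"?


Comparing "cbbaa" and "bdcba" position by position:
  Position 0: 'c' vs 'b' => differ
  Position 1: 'b' vs 'd' => differ
  Position 2: 'b' vs 'c' => differ
  Position 3: 'a' vs 'b' => differ
  Position 4: 'a' vs 'a' => same
Total differences (Hamming distance): 4

4


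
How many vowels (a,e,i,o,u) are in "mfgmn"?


Input: mfgmn
Checking each character:
  'm' at position 0: consonant
  'f' at position 1: consonant
  'g' at position 2: consonant
  'm' at position 3: consonant
  'n' at position 4: consonant
Total vowels: 0

0


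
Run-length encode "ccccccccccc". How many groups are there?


Input: ccccccccccc
Scanning for consecutive runs:
  Group 1: 'c' x 11 (positions 0-10)
Total groups: 1

1


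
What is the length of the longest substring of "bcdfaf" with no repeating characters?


Input: "bcdfaf"
Sliding window (track last position of each char):
  Position 0 ('b'): window [0,0] length 1 -- new best
  Position 1 ('c'): window [0,1] length 2 -- new best
  Position 2 ('d'): window [0,2] length 3 -- new best
  Position 3 ('f'): window [0,3] length 4 -- new best
  Position 4 ('a'): window [0,4] length 5 -- new best
  Position 5 ('f'): repeat (last at 3), move window start to 4
  Position 5 ('f'): window [4,5] length 2
Longest substring with no repeats: "bcdfa" with length 5

5


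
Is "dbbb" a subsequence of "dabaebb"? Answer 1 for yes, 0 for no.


Check if "dbbb" is a subsequence of "dabaebb"
Greedy scan:
  Position 0 ('d'): matches sub[0] = 'd'
  Position 1 ('a'): no match needed
  Position 2 ('b'): matches sub[1] = 'b'
  Position 3 ('a'): no match needed
  Position 4 ('e'): no match needed
  Position 5 ('b'): matches sub[2] = 'b'
  Position 6 ('b'): matches sub[3] = 'b'
All 4 characters matched => is a subsequence

1


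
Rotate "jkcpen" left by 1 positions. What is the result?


Input: "jkcpen", rotate left by 1
First 1 characters: "j"
Remaining characters: "kcpen"
Concatenate remaining + first: "kcpen" + "j" = "kcpenj"

kcpenj


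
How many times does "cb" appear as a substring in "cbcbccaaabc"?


Searching for "cb" in "cbcbccaaabc"
Scanning each position:
  Position 0: "cb" => MATCH
  Position 1: "bc" => no
  Position 2: "cb" => MATCH
  Position 3: "bc" => no
  Position 4: "cc" => no
  Position 5: "ca" => no
  Position 6: "aa" => no
  Position 7: "aa" => no
  Position 8: "ab" => no
  Position 9: "bc" => no
Total occurrences: 2

2


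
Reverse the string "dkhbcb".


Input: dkhbcb
Reading characters right to left:
  Position 5: 'b'
  Position 4: 'c'
  Position 3: 'b'
  Position 2: 'h'
  Position 1: 'k'
  Position 0: 'd'
Reversed: bcbhkd

bcbhkd


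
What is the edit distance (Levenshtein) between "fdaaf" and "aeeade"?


Computing edit distance: "fdaaf" -> "aeeade"
DP table:
           a    e    e    a    d    e
      0    1    2    3    4    5    6
  f   1    1    2    3    4    5    6
  d   2    2    2    3    4    4    5
  a   3    2    3    3    3    4    5
  a   4    3    3    4    3    4    5
  f   5    4    4    4    4    4    5
Edit distance = dp[5][6] = 5

5


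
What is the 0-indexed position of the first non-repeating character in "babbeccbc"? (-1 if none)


Input: babbeccbc
Character frequencies:
  'a': 1
  'b': 4
  'c': 3
  'e': 1
Scanning left to right for freq == 1:
  Position 0 ('b'): freq=4, skip
  Position 1 ('a'): unique! => answer = 1

1


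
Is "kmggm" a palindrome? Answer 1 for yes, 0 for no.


Input: kmggm
Reversed: mggmk
  Compare pos 0 ('k') with pos 4 ('m'): MISMATCH
  Compare pos 1 ('m') with pos 3 ('g'): MISMATCH
Result: not a palindrome

0


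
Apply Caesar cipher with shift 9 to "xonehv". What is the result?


Caesar cipher: shift "xonehv" by 9
  'x' (pos 23) + 9 = pos 6 = 'g'
  'o' (pos 14) + 9 = pos 23 = 'x'
  'n' (pos 13) + 9 = pos 22 = 'w'
  'e' (pos 4) + 9 = pos 13 = 'n'
  'h' (pos 7) + 9 = pos 16 = 'q'
  'v' (pos 21) + 9 = pos 4 = 'e'
Result: gxwnqe

gxwnqe


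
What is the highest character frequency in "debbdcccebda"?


Input: debbdcccebda
Character counts:
  'a': 1
  'b': 3
  'c': 3
  'd': 3
  'e': 2
Maximum frequency: 3

3


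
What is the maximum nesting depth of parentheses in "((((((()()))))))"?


Input: "((((((()()))))))"
Tracking depth:
  Position 0 '(': depth becomes 1
  Position 1 '(': depth becomes 2
  Position 2 '(': depth becomes 3
  Position 3 '(': depth becomes 4
  Position 4 '(': depth becomes 5
  Position 5 '(': depth becomes 6
  Position 6 '(': depth becomes 7
  Position 7 ')': depth becomes 6
  Position 8 '(': depth becomes 7
  Position 9 ')': depth becomes 6
  Position 10 ')': depth becomes 5
  Position 11 ')': depth becomes 4
  Position 12 ')': depth becomes 3
  Position 13 ')': depth becomes 2
  Position 14 ')': depth becomes 1
  Position 15 ')': depth becomes 0
Maximum depth reached: 7

7


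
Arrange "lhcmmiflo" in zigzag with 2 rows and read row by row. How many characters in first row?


Zigzag "lhcmmiflo" into 2 rows:
Placing characters:
  'l' => row 0
  'h' => row 1
  'c' => row 0
  'm' => row 1
  'm' => row 0
  'i' => row 1
  'f' => row 0
  'l' => row 1
  'o' => row 0
Rows:
  Row 0: "lcmfo"
  Row 1: "hmil"
First row length: 5

5


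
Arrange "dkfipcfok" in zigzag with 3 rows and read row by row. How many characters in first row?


Zigzag "dkfipcfok" into 3 rows:
Placing characters:
  'd' => row 0
  'k' => row 1
  'f' => row 2
  'i' => row 1
  'p' => row 0
  'c' => row 1
  'f' => row 2
  'o' => row 1
  'k' => row 0
Rows:
  Row 0: "dpk"
  Row 1: "kico"
  Row 2: "ff"
First row length: 3

3


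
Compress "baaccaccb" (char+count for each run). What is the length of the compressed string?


Input: baaccaccb
Runs:
  'b' x 1 => "b1"
  'a' x 2 => "a2"
  'c' x 2 => "c2"
  'a' x 1 => "a1"
  'c' x 2 => "c2"
  'b' x 1 => "b1"
Compressed: "b1a2c2a1c2b1"
Compressed length: 12

12


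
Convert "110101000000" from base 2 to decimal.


Input: "110101000000" in base 2
Positional expansion:
  Digit '1' (value 1) x 2^11 = 2048
  Digit '1' (value 1) x 2^10 = 1024
  Digit '0' (value 0) x 2^9 = 0
  Digit '1' (value 1) x 2^8 = 256
  Digit '0' (value 0) x 2^7 = 0
  Digit '1' (value 1) x 2^6 = 64
  Digit '0' (value 0) x 2^5 = 0
  Digit '0' (value 0) x 2^4 = 0
  Digit '0' (value 0) x 2^3 = 0
  Digit '0' (value 0) x 2^2 = 0
  Digit '0' (value 0) x 2^1 = 0
  Digit '0' (value 0) x 2^0 = 0
Sum = 3392

3392


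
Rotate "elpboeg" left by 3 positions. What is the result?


Input: "elpboeg", rotate left by 3
First 3 characters: "elp"
Remaining characters: "boeg"
Concatenate remaining + first: "boeg" + "elp" = "boegelp"

boegelp


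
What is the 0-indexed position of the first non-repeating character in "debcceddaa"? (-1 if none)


Input: debcceddaa
Character frequencies:
  'a': 2
  'b': 1
  'c': 2
  'd': 3
  'e': 2
Scanning left to right for freq == 1:
  Position 0 ('d'): freq=3, skip
  Position 1 ('e'): freq=2, skip
  Position 2 ('b'): unique! => answer = 2

2


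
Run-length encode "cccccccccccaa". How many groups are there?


Input: cccccccccccaa
Scanning for consecutive runs:
  Group 1: 'c' x 11 (positions 0-10)
  Group 2: 'a' x 2 (positions 11-12)
Total groups: 2

2


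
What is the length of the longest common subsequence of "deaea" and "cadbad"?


LCS of "deaea" and "cadbad"
DP table:
           c    a    d    b    a    d
      0    0    0    0    0    0    0
  d   0    0    0    1    1    1    1
  e   0    0    0    1    1    1    1
  a   0    0    1    1    1    2    2
  e   0    0    1    1    1    2    2
  a   0    0    1    1    1    2    2
LCS length = dp[5][6] = 2

2


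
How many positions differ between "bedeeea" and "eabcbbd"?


Comparing "bedeeea" and "eabcbbd" position by position:
  Position 0: 'b' vs 'e' => DIFFER
  Position 1: 'e' vs 'a' => DIFFER
  Position 2: 'd' vs 'b' => DIFFER
  Position 3: 'e' vs 'c' => DIFFER
  Position 4: 'e' vs 'b' => DIFFER
  Position 5: 'e' vs 'b' => DIFFER
  Position 6: 'a' vs 'd' => DIFFER
Positions that differ: 7

7


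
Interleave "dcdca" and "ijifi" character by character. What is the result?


Interleaving "dcdca" and "ijifi":
  Position 0: 'd' from first, 'i' from second => "di"
  Position 1: 'c' from first, 'j' from second => "cj"
  Position 2: 'd' from first, 'i' from second => "di"
  Position 3: 'c' from first, 'f' from second => "cf"
  Position 4: 'a' from first, 'i' from second => "ai"
Result: dicjdicfai

dicjdicfai


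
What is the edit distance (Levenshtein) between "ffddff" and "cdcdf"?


Computing edit distance: "ffddff" -> "cdcdf"
DP table:
           c    d    c    d    f
      0    1    2    3    4    5
  f   1    1    2    3    4    4
  f   2    2    2    3    4    4
  d   3    3    2    3    3    4
  d   4    4    3    3    3    4
  f   5    5    4    4    4    3
  f   6    6    5    5    5    4
Edit distance = dp[6][5] = 4

4


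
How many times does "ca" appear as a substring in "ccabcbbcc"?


Searching for "ca" in "ccabcbbcc"
Scanning each position:
  Position 0: "cc" => no
  Position 1: "ca" => MATCH
  Position 2: "ab" => no
  Position 3: "bc" => no
  Position 4: "cb" => no
  Position 5: "bb" => no
  Position 6: "bc" => no
  Position 7: "cc" => no
Total occurrences: 1

1


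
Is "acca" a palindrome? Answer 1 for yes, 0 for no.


Input: acca
Reversed: acca
  Compare pos 0 ('a') with pos 3 ('a'): match
  Compare pos 1 ('c') with pos 2 ('c'): match
Result: palindrome

1


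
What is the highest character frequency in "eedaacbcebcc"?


Input: eedaacbcebcc
Character counts:
  'a': 2
  'b': 2
  'c': 4
  'd': 1
  'e': 3
Maximum frequency: 4

4


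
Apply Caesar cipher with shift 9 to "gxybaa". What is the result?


Caesar cipher: shift "gxybaa" by 9
  'g' (pos 6) + 9 = pos 15 = 'p'
  'x' (pos 23) + 9 = pos 6 = 'g'
  'y' (pos 24) + 9 = pos 7 = 'h'
  'b' (pos 1) + 9 = pos 10 = 'k'
  'a' (pos 0) + 9 = pos 9 = 'j'
  'a' (pos 0) + 9 = pos 9 = 'j'
Result: pghkjj

pghkjj


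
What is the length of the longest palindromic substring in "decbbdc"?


Input: "decbbdc"
Checking substrings for palindromes:
  [3:5] "bb" (len 2) => palindrome
Longest palindromic substring: "bb" with length 2

2


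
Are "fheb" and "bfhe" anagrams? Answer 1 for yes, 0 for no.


Strings: "fheb", "bfhe"
Sorted first:  befh
Sorted second: befh
Sorted forms match => anagrams

1


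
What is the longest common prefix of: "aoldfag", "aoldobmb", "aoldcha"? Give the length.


Words: aoldfag, aoldobmb, aoldcha
  Position 0: all 'a' => match
  Position 1: all 'o' => match
  Position 2: all 'l' => match
  Position 3: all 'd' => match
  Position 4: ('f', 'o', 'c') => mismatch, stop
LCP = "aold" (length 4)

4


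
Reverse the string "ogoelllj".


Input: ogoelllj
Reading characters right to left:
  Position 7: 'j'
  Position 6: 'l'
  Position 5: 'l'
  Position 4: 'l'
  Position 3: 'e'
  Position 2: 'o'
  Position 1: 'g'
  Position 0: 'o'
Reversed: jllleogo

jllleogo


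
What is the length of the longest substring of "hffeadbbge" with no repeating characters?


Input: "hffeadbbge"
Sliding window (track last position of each char):
  Position 0 ('h'): window [0,0] length 1 -- new best
  Position 1 ('f'): window [0,1] length 2 -- new best
  Position 2 ('f'): repeat (last at 1), move window start to 2
  Position 2 ('f'): window [2,2] length 1
  Position 3 ('e'): window [2,3] length 2
  Position 4 ('a'): window [2,4] length 3 -- new best
  Position 5 ('d'): window [2,5] length 4 -- new best
  Position 6 ('b'): window [2,6] length 5 -- new best
  Position 7 ('b'): repeat (last at 6), move window start to 7
  Position 7 ('b'): window [7,7] length 1
  Position 8 ('g'): window [7,8] length 2
  Position 9 ('e'): window [7,9] length 3
Longest substring with no repeats: "feadb" with length 5

5


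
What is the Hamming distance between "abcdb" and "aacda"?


Comparing "abcdb" and "aacda" position by position:
  Position 0: 'a' vs 'a' => same
  Position 1: 'b' vs 'a' => differ
  Position 2: 'c' vs 'c' => same
  Position 3: 'd' vs 'd' => same
  Position 4: 'b' vs 'a' => differ
Total differences (Hamming distance): 2

2


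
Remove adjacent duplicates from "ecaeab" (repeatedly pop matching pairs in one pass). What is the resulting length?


Input: ecaeab
Stack-based adjacent duplicate removal:
  Read 'e': push. Stack: e
  Read 'c': push. Stack: ec
  Read 'a': push. Stack: eca
  Read 'e': push. Stack: ecae
  Read 'a': push. Stack: ecaea
  Read 'b': push. Stack: ecaeab
Final stack: "ecaeab" (length 6)

6


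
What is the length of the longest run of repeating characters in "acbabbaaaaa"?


Input: "acbabbaaaaa"
Scanning for longest run:
  Position 1 ('c'): new char, reset run to 1
  Position 2 ('b'): new char, reset run to 1
  Position 3 ('a'): new char, reset run to 1
  Position 4 ('b'): new char, reset run to 1
  Position 5 ('b'): continues run of 'b', length=2
  Position 6 ('a'): new char, reset run to 1
  Position 7 ('a'): continues run of 'a', length=2
  Position 8 ('a'): continues run of 'a', length=3
  Position 9 ('a'): continues run of 'a', length=4
  Position 10 ('a'): continues run of 'a', length=5
Longest run: 'a' with length 5

5


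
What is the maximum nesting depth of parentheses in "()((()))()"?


Input: "()((()))()"
Tracking depth:
  Position 0 '(': depth becomes 1
  Position 1 ')': depth becomes 0
  Position 2 '(': depth becomes 1
  Position 3 '(': depth becomes 2
  Position 4 '(': depth becomes 3
  Position 5 ')': depth becomes 2
  Position 6 ')': depth becomes 1
  Position 7 ')': depth becomes 0
  Position 8 '(': depth becomes 1
  Position 9 ')': depth becomes 0
Maximum depth reached: 3

3


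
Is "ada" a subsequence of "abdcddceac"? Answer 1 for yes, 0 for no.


Check if "ada" is a subsequence of "abdcddceac"
Greedy scan:
  Position 0 ('a'): matches sub[0] = 'a'
  Position 1 ('b'): no match needed
  Position 2 ('d'): matches sub[1] = 'd'
  Position 3 ('c'): no match needed
  Position 4 ('d'): no match needed
  Position 5 ('d'): no match needed
  Position 6 ('c'): no match needed
  Position 7 ('e'): no match needed
  Position 8 ('a'): matches sub[2] = 'a'
  Position 9 ('c'): no match needed
All 3 characters matched => is a subsequence

1


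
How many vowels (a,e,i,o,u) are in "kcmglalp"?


Input: kcmglalp
Checking each character:
  'k' at position 0: consonant
  'c' at position 1: consonant
  'm' at position 2: consonant
  'g' at position 3: consonant
  'l' at position 4: consonant
  'a' at position 5: vowel (running total: 1)
  'l' at position 6: consonant
  'p' at position 7: consonant
Total vowels: 1

1


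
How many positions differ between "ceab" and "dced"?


Comparing "ceab" and "dced" position by position:
  Position 0: 'c' vs 'd' => DIFFER
  Position 1: 'e' vs 'c' => DIFFER
  Position 2: 'a' vs 'e' => DIFFER
  Position 3: 'b' vs 'd' => DIFFER
Positions that differ: 4

4


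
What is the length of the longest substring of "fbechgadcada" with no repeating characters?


Input: "fbechgadcada"
Sliding window (track last position of each char):
  Position 0 ('f'): window [0,0] length 1 -- new best
  Position 1 ('b'): window [0,1] length 2 -- new best
  Position 2 ('e'): window [0,2] length 3 -- new best
  Position 3 ('c'): window [0,3] length 4 -- new best
  Position 4 ('h'): window [0,4] length 5 -- new best
  Position 5 ('g'): window [0,5] length 6 -- new best
  Position 6 ('a'): window [0,6] length 7 -- new best
  Position 7 ('d'): window [0,7] length 8 -- new best
  Position 8 ('c'): repeat (last at 3), move window start to 4
  Position 8 ('c'): window [4,8] length 5
  Position 9 ('a'): repeat (last at 6), move window start to 7
  Position 9 ('a'): window [7,9] length 3
  Position 10 ('d'): repeat (last at 7), move window start to 8
  Position 10 ('d'): window [8,10] length 3
  Position 11 ('a'): repeat (last at 9), move window start to 10
  Position 11 ('a'): window [10,11] length 2
Longest substring with no repeats: "fbechgad" with length 8

8


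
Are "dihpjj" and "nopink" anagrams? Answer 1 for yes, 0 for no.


Strings: "dihpjj", "nopink"
Sorted first:  dhijjp
Sorted second: iknnop
Differ at position 0: 'd' vs 'i' => not anagrams

0


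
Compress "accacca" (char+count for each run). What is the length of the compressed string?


Input: accacca
Runs:
  'a' x 1 => "a1"
  'c' x 2 => "c2"
  'a' x 1 => "a1"
  'c' x 2 => "c2"
  'a' x 1 => "a1"
Compressed: "a1c2a1c2a1"
Compressed length: 10

10


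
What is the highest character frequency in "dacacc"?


Input: dacacc
Character counts:
  'a': 2
  'c': 3
  'd': 1
Maximum frequency: 3

3


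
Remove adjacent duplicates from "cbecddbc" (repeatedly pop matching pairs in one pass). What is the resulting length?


Input: cbecddbc
Stack-based adjacent duplicate removal:
  Read 'c': push. Stack: c
  Read 'b': push. Stack: cb
  Read 'e': push. Stack: cbe
  Read 'c': push. Stack: cbec
  Read 'd': push. Stack: cbecd
  Read 'd': matches stack top 'd' => pop. Stack: cbec
  Read 'b': push. Stack: cbecb
  Read 'c': push. Stack: cbecbc
Final stack: "cbecbc" (length 6)

6


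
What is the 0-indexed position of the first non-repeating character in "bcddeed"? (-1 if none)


Input: bcddeed
Character frequencies:
  'b': 1
  'c': 1
  'd': 3
  'e': 2
Scanning left to right for freq == 1:
  Position 0 ('b'): unique! => answer = 0

0


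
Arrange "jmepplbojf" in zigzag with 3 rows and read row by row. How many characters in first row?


Zigzag "jmepplbojf" into 3 rows:
Placing characters:
  'j' => row 0
  'm' => row 1
  'e' => row 2
  'p' => row 1
  'p' => row 0
  'l' => row 1
  'b' => row 2
  'o' => row 1
  'j' => row 0
  'f' => row 1
Rows:
  Row 0: "jpj"
  Row 1: "mplof"
  Row 2: "eb"
First row length: 3

3


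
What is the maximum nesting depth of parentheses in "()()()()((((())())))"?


Input: "()()()()((((())())))"
Tracking depth:
  Position 0 '(': depth becomes 1
  Position 1 ')': depth becomes 0
  Position 2 '(': depth becomes 1
  Position 3 ')': depth becomes 0
  Position 4 '(': depth becomes 1
  Position 5 ')': depth becomes 0
  Position 6 '(': depth becomes 1
  Position 7 ')': depth becomes 0
  Position 8 '(': depth becomes 1
  Position 9 '(': depth becomes 2
  Position 10 '(': depth becomes 3
  Position 11 '(': depth becomes 4
  Position 12 '(': depth becomes 5
  Position 13 ')': depth becomes 4
  Position 14 ')': depth becomes 3
  Position 15 '(': depth becomes 4
  Position 16 ')': depth becomes 3
  Position 17 ')': depth becomes 2
  Position 18 ')': depth becomes 1
  Position 19 ')': depth becomes 0
Maximum depth reached: 5

5


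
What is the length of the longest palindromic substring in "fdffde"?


Input: "fdffde"
Checking substrings for palindromes:
  [1:5] "dffd" (len 4) => palindrome
  [0:3] "fdf" (len 3) => palindrome
  [2:4] "ff" (len 2) => palindrome
Longest palindromic substring: "dffd" with length 4

4


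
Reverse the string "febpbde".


Input: febpbde
Reading characters right to left:
  Position 6: 'e'
  Position 5: 'd'
  Position 4: 'b'
  Position 3: 'p'
  Position 2: 'b'
  Position 1: 'e'
  Position 0: 'f'
Reversed: edbpbef

edbpbef


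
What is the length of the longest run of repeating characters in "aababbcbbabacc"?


Input: "aababbcbbabacc"
Scanning for longest run:
  Position 1 ('a'): continues run of 'a', length=2
  Position 2 ('b'): new char, reset run to 1
  Position 3 ('a'): new char, reset run to 1
  Position 4 ('b'): new char, reset run to 1
  Position 5 ('b'): continues run of 'b', length=2
  Position 6 ('c'): new char, reset run to 1
  Position 7 ('b'): new char, reset run to 1
  Position 8 ('b'): continues run of 'b', length=2
  Position 9 ('a'): new char, reset run to 1
  Position 10 ('b'): new char, reset run to 1
  Position 11 ('a'): new char, reset run to 1
  Position 12 ('c'): new char, reset run to 1
  Position 13 ('c'): continues run of 'c', length=2
Longest run: 'a' with length 2

2


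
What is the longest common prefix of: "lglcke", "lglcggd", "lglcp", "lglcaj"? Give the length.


Words: lglcke, lglcggd, lglcp, lglcaj
  Position 0: all 'l' => match
  Position 1: all 'g' => match
  Position 2: all 'l' => match
  Position 3: all 'c' => match
  Position 4: ('k', 'g', 'p', 'a') => mismatch, stop
LCP = "lglc" (length 4)

4


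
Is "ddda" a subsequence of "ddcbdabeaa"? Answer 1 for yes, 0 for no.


Check if "ddda" is a subsequence of "ddcbdabeaa"
Greedy scan:
  Position 0 ('d'): matches sub[0] = 'd'
  Position 1 ('d'): matches sub[1] = 'd'
  Position 2 ('c'): no match needed
  Position 3 ('b'): no match needed
  Position 4 ('d'): matches sub[2] = 'd'
  Position 5 ('a'): matches sub[3] = 'a'
  Position 6 ('b'): no match needed
  Position 7 ('e'): no match needed
  Position 8 ('a'): no match needed
  Position 9 ('a'): no match needed
All 4 characters matched => is a subsequence

1


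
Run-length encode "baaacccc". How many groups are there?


Input: baaacccc
Scanning for consecutive runs:
  Group 1: 'b' x 1 (positions 0-0)
  Group 2: 'a' x 3 (positions 1-3)
  Group 3: 'c' x 4 (positions 4-7)
Total groups: 3

3


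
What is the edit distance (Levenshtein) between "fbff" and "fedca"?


Computing edit distance: "fbff" -> "fedca"
DP table:
           f    e    d    c    a
      0    1    2    3    4    5
  f   1    0    1    2    3    4
  b   2    1    1    2    3    4
  f   3    2    2    2    3    4
  f   4    3    3    3    3    4
Edit distance = dp[4][5] = 4

4


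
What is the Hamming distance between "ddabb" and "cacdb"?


Comparing "ddabb" and "cacdb" position by position:
  Position 0: 'd' vs 'c' => differ
  Position 1: 'd' vs 'a' => differ
  Position 2: 'a' vs 'c' => differ
  Position 3: 'b' vs 'd' => differ
  Position 4: 'b' vs 'b' => same
Total differences (Hamming distance): 4

4


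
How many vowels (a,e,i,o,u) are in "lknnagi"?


Input: lknnagi
Checking each character:
  'l' at position 0: consonant
  'k' at position 1: consonant
  'n' at position 2: consonant
  'n' at position 3: consonant
  'a' at position 4: vowel (running total: 1)
  'g' at position 5: consonant
  'i' at position 6: vowel (running total: 2)
Total vowels: 2

2
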